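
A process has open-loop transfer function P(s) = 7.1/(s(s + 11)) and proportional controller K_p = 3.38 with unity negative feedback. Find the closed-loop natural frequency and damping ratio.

The closed-loop denominator is s(s+11) + 3.38·7.1 = s² + 11s + 24.
So ω_n² = 24 ⇒ ω_n = 4.899 rad/s, and ζ = 11/(2ω_n) = 1.12.

ω_n = 4.9 rad/s, ζ = 1.12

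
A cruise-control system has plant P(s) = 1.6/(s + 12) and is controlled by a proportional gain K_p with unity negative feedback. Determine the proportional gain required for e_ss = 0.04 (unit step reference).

For a type-0 loop with proportional control, e_ss = 1/(1 + K_p·P(0)).
P(0) = 0.1333. Require 1/(1 + K_p·0.1333) = 0.04, so 1 + 0.1333·K_p = 25.
K_p = (25 − 1)/0.1333 = 180.

K_p = 180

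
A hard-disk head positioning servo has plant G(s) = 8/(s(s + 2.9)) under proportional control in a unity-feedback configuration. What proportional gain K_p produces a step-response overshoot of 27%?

From %OS = 100·exp(−πζ/√(1−ζ²)) = 27%, ζ = −ln(0.27)/√(π²+ln²(0.27)) = 0.3847.
Characteristic equation s² + 2.9s + 8K_p = 0 gives ζ = 2.9/(2√(8K_p)).
Setting ζ = 0.3847: √(8K_p) = 2.9/(2·0.3847) = 3.769, so K_p = 14.21/8 = 1.78.

K_p = 1.78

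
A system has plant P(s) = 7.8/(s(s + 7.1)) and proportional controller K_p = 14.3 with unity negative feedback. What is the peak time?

T_p = 0.316 s

Closed-loop characteristic equation: s² + 7.1s + 111.5 = 0, so ω_n = 10.56 rad/s and ζ = 7.1/(2·10.56) = 0.3361.
Damped frequency ω_d = ω_n√(1−ζ²) = 9.947 rad/s, so peak time T_p = π/ω_d = 0.316 s.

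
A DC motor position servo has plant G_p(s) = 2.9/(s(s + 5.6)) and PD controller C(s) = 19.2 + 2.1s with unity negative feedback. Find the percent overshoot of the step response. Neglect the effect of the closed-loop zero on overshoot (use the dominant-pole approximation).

1.91%

Forward path: (19.2 + 2.1s)·2.9/(s(s+5.6)). The closed-loop characteristic equation is s² + (5.6 + 2.9·2.1)s + 2.9·19.2 = 0.
That is s² + 11.69s + 55.68 = 0, so ω_n = 7.462 rad/s and ζ = 11.69/(2·7.462) = 0.7833.
%OS = 100·exp(−πζ/√(1−ζ²)) = 1.91%.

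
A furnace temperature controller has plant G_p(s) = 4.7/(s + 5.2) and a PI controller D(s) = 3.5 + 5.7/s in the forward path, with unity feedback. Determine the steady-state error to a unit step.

The open loop D(s)G_p(s) has a pole at the origin (type 1), so the static position error constant is infinite and e_ss = 1/(1+∞) = 0.

0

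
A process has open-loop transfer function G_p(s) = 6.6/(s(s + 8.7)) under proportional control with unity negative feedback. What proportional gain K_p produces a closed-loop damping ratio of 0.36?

Closed-loop characteristic equation: s² + 8.7s + K_p·6.6 = 0.
So ω_n = √(6.6K_p) and 2ζω_n = 8.7, giving ζ = 8.7/(2√(6.6K_p)).
Setting ζ = 0.36: √(6.6K_p) = 8.7/(2·0.36) = 12.08, so K_p = 146/6.6 = 22.1.

K_p = 22.1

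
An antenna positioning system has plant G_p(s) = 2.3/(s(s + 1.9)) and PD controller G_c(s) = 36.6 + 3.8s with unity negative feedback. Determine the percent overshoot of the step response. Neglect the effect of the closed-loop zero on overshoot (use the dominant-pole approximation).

10.7%

Forward path: (36.6 + 3.8s)·2.3/(s(s+1.9)). The closed-loop characteristic equation is s² + (1.9 + 2.3·3.8)s + 2.3·36.6 = 0.
That is s² + 10.64s + 84.18 = 0, so ω_n = 9.175 rad/s and ζ = 10.64/(2·9.175) = 0.5798.
%OS = 100·exp(−πζ/√(1−ζ²)) = 10.7%.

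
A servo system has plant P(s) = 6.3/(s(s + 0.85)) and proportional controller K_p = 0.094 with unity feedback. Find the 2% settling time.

T_s ≈ 9.41 s

Closed-loop characteristic equation: s² + 0.85s + 0.5922 = 0, so ω_n = 0.7695 rad/s and ζ = 0.85/(2·0.7695) = 0.5523.
2% settling time T_s ≈ 4/(ζω_n) = 4/0.425 = 9.41 s.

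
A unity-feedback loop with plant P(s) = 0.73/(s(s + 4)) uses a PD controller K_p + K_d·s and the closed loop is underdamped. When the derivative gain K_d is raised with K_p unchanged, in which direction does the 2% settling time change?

decrease

Characteristic equation s² + (4 + 0.73K_d)s + 0.73K_p = 0: raising K_d increases ζω_n = (4+0.73K_d)/2 while the loop stays underdamped, so T_s ≈ 4/(ζω_n) decreases.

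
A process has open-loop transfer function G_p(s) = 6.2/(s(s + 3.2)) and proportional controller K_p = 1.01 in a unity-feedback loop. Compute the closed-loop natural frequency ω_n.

The closed-loop denominator is s(s+3.2) + 1.01·6.2 = s² + 3.2s + 6.262.
So ω_n² = 6.262 ⇒ ω_n = 2.502 rad/s, and ζ = 3.2/(2ω_n) = 0.639.

ω_n = 2.5 rad/s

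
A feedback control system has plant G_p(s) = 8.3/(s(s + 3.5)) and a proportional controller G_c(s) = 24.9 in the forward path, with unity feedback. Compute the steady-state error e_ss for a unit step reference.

The open loop G_c(s)G_p(s) has a pole at the origin (type 1), so the static position error constant is infinite and e_ss = 1/(1+∞) = 0.

0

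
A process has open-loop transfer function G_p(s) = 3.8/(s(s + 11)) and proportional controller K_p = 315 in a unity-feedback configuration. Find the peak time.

T_p = 0.092 s

From 1 + K_pG_p(s) = 0: s² + 11s + 1197 = 0 ⇒ ω_n = 34.6, ζ = 0.159.
Damped frequency ω_d = ω_n√(1−ζ²) = 34.16 rad/s, so peak time T_p = π/ω_d = 0.092 s.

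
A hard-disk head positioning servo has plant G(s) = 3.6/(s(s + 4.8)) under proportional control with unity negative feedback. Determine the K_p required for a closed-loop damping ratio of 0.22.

Closed-loop characteristic equation: s² + 4.8s + K_p·3.6 = 0.
So ω_n = √(3.6K_p) and 2ζω_n = 4.8, giving ζ = 4.8/(2√(3.6K_p)).
Setting ζ = 0.22: √(3.6K_p) = 4.8/(2·0.22) = 10.91, so K_p = 119/3.6 = 33.1.

K_p = 33.1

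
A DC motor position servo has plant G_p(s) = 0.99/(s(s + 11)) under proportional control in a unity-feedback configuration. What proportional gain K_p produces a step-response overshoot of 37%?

From %OS = 100·exp(−πζ/√(1−ζ²)) = 37%, ζ = −ln(0.37)/√(π²+ln²(0.37)) = 0.3017.
Characteristic equation s² + 11s + 0.99K_p = 0 gives ζ = 11/(2√(0.99K_p)).
Setting ζ = 0.3017: √(0.99K_p) = 11/(2·0.3017) = 18.23, so K_p = 332.3/0.99 = 336.

K_p = 336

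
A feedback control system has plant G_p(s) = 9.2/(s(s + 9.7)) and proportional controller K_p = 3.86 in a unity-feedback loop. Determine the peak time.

Closed-loop characteristic equation: s² + 9.7s + 35.51 = 0, so ω_n = 5.959 rad/s and ζ = 9.7/(2·5.959) = 0.8139.
Damped frequency ω_d = ω_n√(1−ζ²) = 3.463 rad/s, so peak time T_p = π/ω_d = 0.907 s.

T_p = 0.907 s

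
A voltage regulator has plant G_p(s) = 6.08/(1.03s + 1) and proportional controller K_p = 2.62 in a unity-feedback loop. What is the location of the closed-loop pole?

s = -16.44

Closed loop: T(s) = K_p·G_p/(1+K_p·G_p) = 15.93/(1.03s + 1 + 15.93), with pole at s = −(1 + 15.93)/1.03 = −16.44.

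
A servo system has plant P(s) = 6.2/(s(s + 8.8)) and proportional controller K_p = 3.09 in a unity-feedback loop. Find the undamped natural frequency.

ω_n = 4.38 rad/s

With unity feedback the closed-loop characteristic equation is s² + 8.8s + 3.09·6.2 = s² + 8.8s + 19.16 = 0.
Matching s² + 2ζω_n s + ω_n²: ω_n = √19.16 = 4.377 rad/s and 2ζω_n = 8.8, so ζ = 8.8/(2·4.377) = 1.01.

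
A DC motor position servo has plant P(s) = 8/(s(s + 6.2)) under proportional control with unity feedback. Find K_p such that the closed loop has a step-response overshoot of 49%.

K_p = 24.5

From %OS = 100·exp(−πζ/√(1−ζ²)) = 49%, ζ = −ln(0.49)/√(π²+ln²(0.49)) = 0.2214.
Characteristic equation s² + 6.2s + 8K_p = 0 gives ζ = 6.2/(2√(8K_p)).
Setting ζ = 0.2214: √(8K_p) = 6.2/(2·0.2214) = 14, so K_p = 196/8 = 24.5.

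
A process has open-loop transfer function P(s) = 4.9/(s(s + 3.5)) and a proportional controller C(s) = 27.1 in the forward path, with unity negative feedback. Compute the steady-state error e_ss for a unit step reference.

The open loop C(s)P(s) has a pole at the origin (type 1), so the static position error constant is infinite and e_ss = 1/(1+∞) = 0.

0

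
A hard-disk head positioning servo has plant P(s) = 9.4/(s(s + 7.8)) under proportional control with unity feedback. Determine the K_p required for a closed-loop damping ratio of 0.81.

K_p = 2.47

Closed-loop characteristic equation: s² + 7.8s + K_p·9.4 = 0.
So ω_n = √(9.4K_p) and 2ζω_n = 7.8, giving ζ = 7.8/(2√(9.4K_p)).
Setting ζ = 0.81: √(9.4K_p) = 7.8/(2·0.81) = 4.815, so K_p = 23.18/9.4 = 2.47.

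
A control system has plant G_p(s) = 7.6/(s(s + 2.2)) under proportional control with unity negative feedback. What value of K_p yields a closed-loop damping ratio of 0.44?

Closed-loop characteristic equation: s² + 2.2s + K_p·7.6 = 0.
So ω_n = √(7.6K_p) and 2ζω_n = 2.2, giving ζ = 2.2/(2√(7.6K_p)).
Setting ζ = 0.44: √(7.6K_p) = 2.2/(2·0.44) = 2.5, so K_p = 6.25/7.6 = 0.822.

K_p = 0.822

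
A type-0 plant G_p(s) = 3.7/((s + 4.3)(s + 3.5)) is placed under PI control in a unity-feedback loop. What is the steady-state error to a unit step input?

The PI controller's integrator makes the forward path type 1, so e_ss to a step is zero.

0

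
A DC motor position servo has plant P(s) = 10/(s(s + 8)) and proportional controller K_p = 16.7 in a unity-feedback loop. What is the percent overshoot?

36%

Closed-loop characteristic equation: s² + 8s + 167 = 0, so ω_n = 12.92 rad/s and ζ = 8/(2·12.92) = 0.3095.
%OS = 100·exp(−πζ/√(1−ζ²)) = 100·exp(−π·0.3095/√0.9042) = 36%.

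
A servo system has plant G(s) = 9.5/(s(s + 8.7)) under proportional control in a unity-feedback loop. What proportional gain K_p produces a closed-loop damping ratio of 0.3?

K_p = 22.1

Closed-loop characteristic equation: s² + 8.7s + K_p·9.5 = 0.
So ω_n = √(9.5K_p) and 2ζω_n = 8.7, giving ζ = 8.7/(2√(9.5K_p)).
Setting ζ = 0.3: √(9.5K_p) = 8.7/(2·0.3) = 14.5, so K_p = 210.2/9.5 = 22.1.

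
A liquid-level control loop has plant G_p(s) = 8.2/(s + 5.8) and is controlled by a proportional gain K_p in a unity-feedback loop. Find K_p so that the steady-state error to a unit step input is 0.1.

K_p = 6.37

The loop is type 0, so e_ss(step) = 1/(1 + K_pos) with K_pos = K_p·G_p(0).
G_p(0) = 1.414. Require 1/(1 + K_p·1.414) = 0.1, so 1 + 1.414·K_p = 10.
K_p = (10 − 1)/1.414 = 6.37.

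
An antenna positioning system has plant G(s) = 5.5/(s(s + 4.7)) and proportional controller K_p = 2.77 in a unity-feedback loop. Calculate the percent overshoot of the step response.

From 1 + K_pG(s) = 0: s² + 4.7s + 15.23 = 0 ⇒ ω_n = 3.903, ζ = 0.6021.
%OS = 100·exp(−πζ/√(1−ζ²)) = 100·exp(−π·0.6021/√0.6375) = 9.36%.

9.36%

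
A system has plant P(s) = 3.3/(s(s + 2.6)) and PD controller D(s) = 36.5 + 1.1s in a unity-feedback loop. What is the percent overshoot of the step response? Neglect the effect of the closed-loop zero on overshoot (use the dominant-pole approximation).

Forward path: (36.5 + 1.1s)·3.3/(s(s+2.6)). The closed-loop characteristic equation is s² + (2.6 + 3.3·1.1)s + 3.3·36.5 = 0.
That is s² + 6.23s + 120.4 = 0, so ω_n = 10.97 rad/s and ζ = 6.23/(2·10.97) = 0.2838.
%OS = 100·exp(−πζ/√(1−ζ²)) = 39.5%.

39.5%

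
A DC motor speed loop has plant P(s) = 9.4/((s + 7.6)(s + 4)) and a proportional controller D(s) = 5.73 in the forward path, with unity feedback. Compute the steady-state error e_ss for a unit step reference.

0.361

The loop is type 0. Static position error constant K_pos = D(0)·P(0) = 5.73·0.3092 = 1.772.
Steady-state error to a unit step: e_ss = 1/(1+K_pos) = 1/2.772 = 0.361.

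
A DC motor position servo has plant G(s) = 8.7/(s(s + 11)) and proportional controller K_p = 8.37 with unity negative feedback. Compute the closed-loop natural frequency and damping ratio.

With unity feedback the closed-loop characteristic equation is s² + 11s + 8.37·8.7 = s² + 11s + 72.82 = 0.
So ω_n² = 72.82 ⇒ ω_n = 8.533 rad/s, and ζ = 11/(2ω_n) = 0.645.

ω_n = 8.53 rad/s, ζ = 0.645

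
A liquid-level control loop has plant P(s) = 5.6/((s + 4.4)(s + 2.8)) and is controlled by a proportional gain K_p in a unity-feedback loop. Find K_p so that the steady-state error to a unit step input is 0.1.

K_p = 19.8

For a type-0 loop with proportional control, e_ss = 1/(1 + K_p·P(0)).
P(0) = 0.4545. Require 1/(1 + K_p·0.4545) = 0.1, so 1 + 0.4545·K_p = 10.
K_p = (10 − 1)/0.4545 = 19.8.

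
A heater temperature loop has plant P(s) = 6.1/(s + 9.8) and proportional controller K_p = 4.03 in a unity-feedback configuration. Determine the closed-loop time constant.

τ = 0.0291 s

Closed-loop transfer function: T(s) = K_p·P(s)/(1 + K_p·P(s)) = 24.58/(s + 9.8 + 24.58) = 24.58/(s + 34.38).
Time constant τ = 1/34.38 = 0.0291 s.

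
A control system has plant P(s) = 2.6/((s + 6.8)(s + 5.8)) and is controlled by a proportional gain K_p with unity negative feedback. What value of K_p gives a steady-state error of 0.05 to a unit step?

K_p = 288

The loop is type 0, so e_ss(step) = 1/(1 + K_pos) with K_pos = K_p·P(0).
P(0) = 0.06592. Require 1/(1 + K_p·0.06592) = 0.05, so 1 + 0.06592·K_p = 20.
K_p = (20 − 1)/0.06592 = 288.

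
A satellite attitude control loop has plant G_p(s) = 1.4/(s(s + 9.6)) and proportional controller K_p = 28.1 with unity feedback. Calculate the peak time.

T_p = 0.778 s

The closed-loop denominator s² + 9.6s + 39.34 gives ω_n = √39.34 = 6.272 and ζ = 9.6/(2ω_n) = 0.7653.
Damped frequency ω_d = ω_n√(1−ζ²) = 4.037 rad/s, so peak time T_p = π/ω_d = 0.778 s.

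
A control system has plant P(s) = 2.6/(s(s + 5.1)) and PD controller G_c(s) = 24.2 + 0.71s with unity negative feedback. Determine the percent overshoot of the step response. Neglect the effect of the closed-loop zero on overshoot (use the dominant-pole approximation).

Forward path: (24.2 + 0.71s)·2.6/(s(s+5.1)). The closed-loop characteristic equation is s² + (5.1 + 2.6·0.71)s + 2.6·24.2 = 0.
That is s² + 6.946s + 62.92 = 0, so ω_n = 7.932 rad/s and ζ = 6.946/(2·7.932) = 0.4378.
%OS = 100·exp(−πζ/√(1−ζ²)) = 21.7%.

21.7%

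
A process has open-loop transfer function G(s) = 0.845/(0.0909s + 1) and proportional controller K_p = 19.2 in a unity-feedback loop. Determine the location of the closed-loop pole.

s = -189.5

Closed loop: T(s) = K_p·G/(1+K_p·G) = 16.22/(0.0909s + 1 + 16.22), with pole at s = −(1 + 16.22)/0.0909 = −189.5.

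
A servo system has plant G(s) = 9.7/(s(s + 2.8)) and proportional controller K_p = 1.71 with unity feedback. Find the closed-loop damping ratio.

ζ = 0.344

The closed-loop denominator is s(s+2.8) + 1.71·9.7 = s² + 2.8s + 16.59.
So ω_n² = 16.59 ⇒ ω_n = 4.073 rad/s, and ζ = 2.8/(2ω_n) = 0.344.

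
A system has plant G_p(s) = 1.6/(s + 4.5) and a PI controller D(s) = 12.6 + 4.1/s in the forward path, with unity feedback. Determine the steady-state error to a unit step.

The open loop D(s)G_p(s) has a pole at the origin (type 1), so the static position error constant is infinite and e_ss = 1/(1+∞) = 0.

0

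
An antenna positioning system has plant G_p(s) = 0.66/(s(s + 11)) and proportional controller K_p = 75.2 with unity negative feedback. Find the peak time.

T_p = 0.714 s

The closed-loop denominator s² + 11s + 49.63 gives ω_n = √49.63 = 7.045 and ζ = 11/(2ω_n) = 0.7807.
Damped frequency ω_d = ω_n√(1−ζ²) = 4.402 rad/s, so peak time T_p = π/ω_d = 0.714 s.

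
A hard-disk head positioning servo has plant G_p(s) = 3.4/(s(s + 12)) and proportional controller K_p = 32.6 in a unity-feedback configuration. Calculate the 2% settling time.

Closed-loop characteristic equation: s² + 12s + 110.8 = 0, so ω_n = 10.53 rad/s and ζ = 12/(2·10.53) = 0.5699.
2% settling time T_s ≈ 4/(ζω_n) = 4/6 = 0.667 s.

T_s ≈ 0.667 s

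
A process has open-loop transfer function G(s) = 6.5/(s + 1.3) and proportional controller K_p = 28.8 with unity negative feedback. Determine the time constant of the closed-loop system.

Closed-loop transfer function: T(s) = K_p·G(s)/(1 + K_p·G(s)) = 187.2/(s + 1.3 + 187.2) = 187.2/(s + 188.5).
Time constant τ = 1/188.5 = 0.00531 s.

τ = 0.00531 s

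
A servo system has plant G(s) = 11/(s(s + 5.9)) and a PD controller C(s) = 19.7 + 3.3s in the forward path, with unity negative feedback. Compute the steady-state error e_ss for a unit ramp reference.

The loop has one pole at the origin (type 1). Velocity error constant K_v = lim_{s→0} s·C(s)G(s) = 19.7·11/5.9 = 36.73.
Steady-state error to a unit ramp: e_ss = 1/K_v = 0.0272.

0.0272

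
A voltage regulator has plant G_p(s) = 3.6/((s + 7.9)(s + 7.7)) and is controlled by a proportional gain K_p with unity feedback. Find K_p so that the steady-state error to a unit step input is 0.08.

K_p = 194

Steady-state error for a unit step on this type-0 loop is 1/(1 + K_p·G_p(0)).
G_p(0) = 0.05918. Require 1/(1 + K_p·0.05918) = 0.08, so 1 + 0.05918·K_p = 12.5.
K_p = (12.5 − 1)/0.05918 = 194.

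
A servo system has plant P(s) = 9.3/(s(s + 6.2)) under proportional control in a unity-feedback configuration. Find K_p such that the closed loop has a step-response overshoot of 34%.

K_p = 9.8

From %OS = 100·exp(−πζ/√(1−ζ²)) = 34%, ζ = −ln(0.34)/√(π²+ln²(0.34)) = 0.3248.
Characteristic equation s² + 6.2s + 9.3K_p = 0 gives ζ = 6.2/(2√(9.3K_p)).
Setting ζ = 0.3248: √(9.3K_p) = 6.2/(2·0.3248) = 9.545, so K_p = 91.11/9.3 = 9.8.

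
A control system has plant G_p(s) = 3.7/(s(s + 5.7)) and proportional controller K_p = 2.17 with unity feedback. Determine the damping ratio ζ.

ζ = 1.01

The closed-loop denominator is s(s+5.7) + 2.17·3.7 = s² + 5.7s + 8.029.
So ω_n² = 8.029 ⇒ ω_n = 2.834 rad/s, and ζ = 5.7/(2ω_n) = 1.01.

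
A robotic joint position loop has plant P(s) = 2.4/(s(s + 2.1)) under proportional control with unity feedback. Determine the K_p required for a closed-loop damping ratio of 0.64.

K_p = 1.12

Closed-loop characteristic equation: s² + 2.1s + K_p·2.4 = 0.
So ω_n = √(2.4K_p) and 2ζω_n = 2.1, giving ζ = 2.1/(2√(2.4K_p)).
Setting ζ = 0.64: √(2.4K_p) = 2.1/(2·0.64) = 1.641, so K_p = 2.692/2.4 = 1.12.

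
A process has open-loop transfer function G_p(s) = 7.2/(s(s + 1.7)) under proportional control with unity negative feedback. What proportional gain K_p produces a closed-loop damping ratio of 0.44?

K_p = 0.518

Closed-loop characteristic equation: s² + 1.7s + K_p·7.2 = 0.
So ω_n = √(7.2K_p) and 2ζω_n = 1.7, giving ζ = 1.7/(2√(7.2K_p)).
Setting ζ = 0.44: √(7.2K_p) = 1.7/(2·0.44) = 1.932, so K_p = 3.732/7.2 = 0.518.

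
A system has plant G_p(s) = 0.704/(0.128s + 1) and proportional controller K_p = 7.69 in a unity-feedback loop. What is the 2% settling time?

Closed loop: T(s) = K_p·G_p/(1+K_p·G_p) = 5.414/(0.128s + 1 + 5.414), with pole at s = −(1 + 5.414)/0.128 = −50.11.
τ = 1/50.11 = 0.01996 s, so 2% settling time ≈ 4τ = 0.0798 s.

T_s ≈ 0.0798 s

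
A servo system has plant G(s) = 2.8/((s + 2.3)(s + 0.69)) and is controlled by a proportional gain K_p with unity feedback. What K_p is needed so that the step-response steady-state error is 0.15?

Steady-state error for a unit step on this type-0 loop is 1/(1 + K_p·G(0)).
G(0) = 1.764. Require 1/(1 + K_p·1.764) = 0.15, so 1 + 1.764·K_p = 6.667.
K_p = (6.667 − 1)/1.764 = 3.21.

K_p = 3.21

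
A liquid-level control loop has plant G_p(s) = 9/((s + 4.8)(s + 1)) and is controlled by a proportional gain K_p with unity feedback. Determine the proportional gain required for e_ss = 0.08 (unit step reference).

For a type-0 loop with proportional control, e_ss = 1/(1 + K_p·G_p(0)).
G_p(0) = 1.875. Require 1/(1 + K_p·1.875) = 0.08, so 1 + 1.875·K_p = 12.5.
K_p = (12.5 − 1)/1.875 = 6.13.

K_p = 6.13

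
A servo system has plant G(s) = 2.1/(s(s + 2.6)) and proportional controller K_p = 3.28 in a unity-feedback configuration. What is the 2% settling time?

Closed-loop characteristic equation: s² + 2.6s + 6.888 = 0, so ω_n = 2.624 rad/s and ζ = 2.6/(2·2.624) = 0.4953.
2% settling time T_s ≈ 4/(ζω_n) = 4/1.3 = 3.08 s.

T_s ≈ 3.08 s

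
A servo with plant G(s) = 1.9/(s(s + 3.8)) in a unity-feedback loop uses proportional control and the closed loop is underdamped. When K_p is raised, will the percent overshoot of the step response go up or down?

Characteristic equation s² + 3.8s + K_p·1.9 = 0: raising K_p raises ω_n while 2ζω_n = 3.8 is fixed, so ζ falls and overshoot grows.

increase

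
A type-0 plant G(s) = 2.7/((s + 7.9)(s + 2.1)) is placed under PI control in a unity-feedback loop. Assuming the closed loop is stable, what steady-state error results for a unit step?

The PI controller's integrator makes the forward path type 1, so e_ss to a step is zero.

0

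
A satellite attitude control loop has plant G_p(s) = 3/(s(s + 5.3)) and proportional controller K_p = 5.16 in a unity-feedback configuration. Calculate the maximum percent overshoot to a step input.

5.71%

From 1 + K_pG_p(s) = 0: s² + 5.3s + 15.48 = 0 ⇒ ω_n = 3.934, ζ = 0.6735.
%OS = 100·exp(−πζ/√(1−ζ²)) = 100·exp(−π·0.6735/√0.5464) = 5.71%.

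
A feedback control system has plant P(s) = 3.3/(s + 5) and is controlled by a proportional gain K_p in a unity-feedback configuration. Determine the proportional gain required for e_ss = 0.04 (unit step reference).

The loop is type 0, so e_ss(step) = 1/(1 + K_pos) with K_pos = K_p·P(0).
P(0) = 0.66. Require 1/(1 + K_p·0.66) = 0.04, so 1 + 0.66·K_p = 25.
K_p = (25 − 1)/0.66 = 36.4.

K_p = 36.4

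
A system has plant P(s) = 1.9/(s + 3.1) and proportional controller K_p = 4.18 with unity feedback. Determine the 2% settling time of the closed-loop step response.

Closed-loop transfer function: T(s) = K_p·P(s)/(1 + K_p·P(s)) = 7.942/(s + 3.1 + 7.942) = 7.942/(s + 11.04).
Time constant τ = 1/11.04 = 0.09056 s, so the 2% settling time is about 4τ = 0.362 s.

T_s ≈ 0.362 s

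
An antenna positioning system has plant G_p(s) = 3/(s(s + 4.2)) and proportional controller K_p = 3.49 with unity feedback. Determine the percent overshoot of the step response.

6.86%

From 1 + K_pG_p(s) = 0: s² + 4.2s + 10.47 = 0 ⇒ ω_n = 3.236, ζ = 0.649.
%OS = 100·exp(−πζ/√(1−ζ²)) = 100·exp(−π·0.649/√0.5788) = 6.86%.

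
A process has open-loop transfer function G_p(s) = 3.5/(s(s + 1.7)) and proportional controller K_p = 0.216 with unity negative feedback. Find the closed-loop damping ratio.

ζ = 0.978

With unity feedback the closed-loop characteristic equation is s² + 1.7s + 0.216·3.5 = s² + 1.7s + 0.756 = 0.
Matching s² + 2ζω_n s + ω_n²: ω_n = √0.756 = 0.8695 rad/s and 2ζω_n = 1.7, so ζ = 1.7/(2·0.8695) = 0.978.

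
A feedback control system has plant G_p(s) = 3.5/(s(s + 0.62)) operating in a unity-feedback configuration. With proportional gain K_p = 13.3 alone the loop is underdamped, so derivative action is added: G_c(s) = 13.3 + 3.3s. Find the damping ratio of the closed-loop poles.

ζ = 0.892

Forward path: (13.3 + 3.3s)·3.5/(s(s+0.62)). The closed-loop characteristic equation is s² + (0.62 + 3.5·3.3)s + 3.5·13.3 = 0.
That is s² + 12.17s + 46.55 = 0, so ω_n = 6.823 rad/s and ζ = 12.17/(2·6.823) = 0.8919.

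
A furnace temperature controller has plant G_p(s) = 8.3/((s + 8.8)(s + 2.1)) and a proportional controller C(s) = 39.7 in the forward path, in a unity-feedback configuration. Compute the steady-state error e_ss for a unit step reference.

The loop is type 0. Static position error constant K_pos = C(0)·G_p(0) = 39.7·0.4491 = 17.83.
Steady-state error to a unit step: e_ss = 1/(1+K_pos) = 1/18.83 = 0.0531.

0.0531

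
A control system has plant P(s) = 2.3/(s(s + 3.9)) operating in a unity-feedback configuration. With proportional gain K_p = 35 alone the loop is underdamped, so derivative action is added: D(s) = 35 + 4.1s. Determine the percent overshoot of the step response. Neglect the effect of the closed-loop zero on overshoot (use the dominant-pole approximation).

Forward path: (35 + 4.1s)·2.3/(s(s+3.9)). The closed-loop characteristic equation is s² + (3.9 + 2.3·4.1)s + 2.3·35 = 0.
That is s² + 13.33s + 80.5 = 0, so ω_n = 8.972 rad/s and ζ = 13.33/(2·8.972) = 0.7429.
%OS = 100·exp(−πζ/√(1−ζ²)) = 3.06%.

3.06%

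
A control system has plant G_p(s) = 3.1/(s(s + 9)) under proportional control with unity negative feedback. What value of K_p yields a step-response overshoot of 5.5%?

From %OS = 100·exp(−πζ/√(1−ζ²)) = 5.5%, ζ = −ln(0.055)/√(π²+ln²(0.055)) = 0.6783.
Characteristic equation s² + 9s + 3.1K_p = 0 gives ζ = 9/(2√(3.1K_p)).
Setting ζ = 0.6783: √(3.1K_p) = 9/(2·0.6783) = 6.634, so K_p = 44.01/3.1 = 14.2.

K_p = 14.2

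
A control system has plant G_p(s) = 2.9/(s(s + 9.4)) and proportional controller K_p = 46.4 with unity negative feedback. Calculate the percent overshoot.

24.9%

Closed-loop characteristic equation: s² + 9.4s + 134.6 = 0, so ω_n = 11.6 rad/s and ζ = 9.4/(2·11.6) = 0.4052.
%OS = 100·exp(−πζ/√(1−ζ²)) = 100·exp(−π·0.4052/√0.8358) = 24.9%.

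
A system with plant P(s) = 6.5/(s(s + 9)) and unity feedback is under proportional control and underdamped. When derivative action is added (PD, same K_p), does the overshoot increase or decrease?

decrease

With PD the characteristic equation becomes s² + (a + K·K_d)s + K·K_p = 0; the damping term grows, ζ rises, overshoot falls.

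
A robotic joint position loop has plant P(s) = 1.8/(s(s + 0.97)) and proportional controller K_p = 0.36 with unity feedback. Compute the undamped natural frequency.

ω_n = 0.805 rad/s

With unity feedback the closed-loop characteristic equation is s² + 0.97s + 0.36·1.8 = s² + 0.97s + 0.648 = 0.
Matching s² + 2ζω_n s + ω_n²: ω_n = √0.648 = 0.805 rad/s and 2ζω_n = 0.97, so ζ = 0.97/(2·0.805) = 0.602.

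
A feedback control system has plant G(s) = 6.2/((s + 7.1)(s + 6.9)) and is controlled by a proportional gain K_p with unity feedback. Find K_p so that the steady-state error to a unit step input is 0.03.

For a type-0 loop with proportional control, e_ss = 1/(1 + K_p·G(0)).
G(0) = 0.1266. Require 1/(1 + K_p·0.1266) = 0.03, so 1 + 0.1266·K_p = 33.33.
K_p = (33.33 − 1)/0.1266 = 255.

K_p = 255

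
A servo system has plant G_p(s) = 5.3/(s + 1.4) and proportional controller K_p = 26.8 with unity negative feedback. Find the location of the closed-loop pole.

Closed-loop transfer function: T(s) = K_p·G_p(s)/(1 + K_p·G_p(s)) = 142/(s + 1.4 + 142) = 142/(s + 143.4).
The closed-loop pole is at s = −143.4.

s = -143.4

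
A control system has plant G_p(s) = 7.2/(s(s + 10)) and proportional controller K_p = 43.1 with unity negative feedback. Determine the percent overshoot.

39.5%

From 1 + K_pG_p(s) = 0: s² + 10s + 310.3 = 0 ⇒ ω_n = 17.62, ζ = 0.2838.
%OS = 100·exp(−πζ/√(1−ζ²)) = 100·exp(−π·0.2838/√0.9194) = 39.5%.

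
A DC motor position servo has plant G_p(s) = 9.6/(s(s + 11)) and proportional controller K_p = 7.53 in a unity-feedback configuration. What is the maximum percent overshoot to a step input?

6.96%

The closed-loop denominator s² + 11s + 72.29 gives ω_n = √72.29 = 8.502 and ζ = 11/(2ω_n) = 0.6469.
%OS = 100·exp(−πζ/√(1−ζ²)) = 100·exp(−π·0.6469/√0.5815) = 6.96%.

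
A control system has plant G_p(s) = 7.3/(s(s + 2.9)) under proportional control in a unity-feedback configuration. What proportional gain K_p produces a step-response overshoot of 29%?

K_p = 2.14

From %OS = 100·exp(−πζ/√(1−ζ²)) = 29%, ζ = −ln(0.29)/√(π²+ln²(0.29)) = 0.3666.
Characteristic equation s² + 2.9s + 7.3K_p = 0 gives ζ = 2.9/(2√(7.3K_p)).
Setting ζ = 0.3666: √(7.3K_p) = 2.9/(2·0.3666) = 3.955, so K_p = 15.64/7.3 = 2.14.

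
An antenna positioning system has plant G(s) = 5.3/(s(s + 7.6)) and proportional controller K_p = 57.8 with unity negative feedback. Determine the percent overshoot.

From 1 + K_pG(s) = 0: s² + 7.6s + 306.3 = 0 ⇒ ω_n = 17.5, ζ = 0.2171.
%OS = 100·exp(−πζ/√(1−ζ²)) = 100·exp(−π·0.2171/√0.9529) = 49.7%.

49.7%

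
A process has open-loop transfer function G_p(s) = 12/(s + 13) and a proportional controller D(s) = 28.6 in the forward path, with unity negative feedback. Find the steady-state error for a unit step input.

The loop is type 0. Static position error constant K_pos = D(0)·G_p(0) = 28.6·0.9231 = 26.4.
Steady-state error to a unit step: e_ss = 1/(1+K_pos) = 1/27.4 = 0.0365.

0.0365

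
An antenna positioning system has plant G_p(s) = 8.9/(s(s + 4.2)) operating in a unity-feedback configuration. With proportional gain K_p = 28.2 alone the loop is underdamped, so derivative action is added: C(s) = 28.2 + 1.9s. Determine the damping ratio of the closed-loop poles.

Forward path: (28.2 + 1.9s)·8.9/(s(s+4.2)). The closed-loop characteristic equation is s² + (4.2 + 8.9·1.9)s + 8.9·28.2 = 0.
That is s² + 21.11s + 251 = 0, so ω_n = 15.84 rad/s and ζ = 21.11/(2·15.84) = 0.6663.

ζ = 0.666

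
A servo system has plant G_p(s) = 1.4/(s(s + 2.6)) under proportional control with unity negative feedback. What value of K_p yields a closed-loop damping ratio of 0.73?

K_p = 2.27

Closed-loop characteristic equation: s² + 2.6s + K_p·1.4 = 0.
So ω_n = √(1.4K_p) and 2ζω_n = 2.6, giving ζ = 2.6/(2√(1.4K_p)).
Setting ζ = 0.73: √(1.4K_p) = 2.6/(2·0.73) = 1.781, so K_p = 3.171/1.4 = 2.27.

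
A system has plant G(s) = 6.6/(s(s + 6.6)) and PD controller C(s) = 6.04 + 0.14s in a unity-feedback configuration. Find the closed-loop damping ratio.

Forward path: (6.04 + 0.14s)·6.6/(s(s+6.6)). The closed-loop characteristic equation is s² + (6.6 + 6.6·0.14)s + 6.6·6.04 = 0.
That is s² + 7.524s + 39.86 = 0, so ω_n = 6.314 rad/s and ζ = 7.524/(2·6.314) = 0.5958.

ζ = 0.596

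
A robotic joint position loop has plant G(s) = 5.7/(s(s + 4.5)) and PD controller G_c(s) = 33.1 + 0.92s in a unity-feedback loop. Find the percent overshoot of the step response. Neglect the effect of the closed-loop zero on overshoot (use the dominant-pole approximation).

30.4%

Forward path: (33.1 + 0.92s)·5.7/(s(s+4.5)). The closed-loop characteristic equation is s² + (4.5 + 5.7·0.92)s + 5.7·33.1 = 0.
That is s² + 9.744s + 188.7 = 0, so ω_n = 13.74 rad/s and ζ = 9.744/(2·13.74) = 0.3547.
%OS = 100·exp(−πζ/√(1−ζ²)) = 30.4%.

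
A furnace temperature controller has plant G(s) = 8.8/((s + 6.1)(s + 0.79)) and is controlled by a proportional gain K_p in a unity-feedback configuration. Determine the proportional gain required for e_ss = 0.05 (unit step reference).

K_p = 10.4

For a type-0 loop with proportional control, e_ss = 1/(1 + K_p·G(0)).
G(0) = 1.826. Require 1/(1 + K_p·1.826) = 0.05, so 1 + 1.826·K_p = 20.
K_p = (20 − 1)/1.826 = 10.4.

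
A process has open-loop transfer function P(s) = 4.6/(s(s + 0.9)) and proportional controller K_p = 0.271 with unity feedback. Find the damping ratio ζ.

ζ = 0.403

The closed-loop denominator is s(s+0.9) + 0.271·4.6 = s² + 0.9s + 1.247.
Matching s² + 2ζω_n s + ω_n²: ω_n = √1.247 = 1.117 rad/s and 2ζω_n = 0.9, so ζ = 0.9/(2·1.117) = 0.403.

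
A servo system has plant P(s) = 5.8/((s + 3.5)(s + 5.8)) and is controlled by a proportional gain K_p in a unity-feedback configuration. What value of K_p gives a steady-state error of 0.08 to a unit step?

K_p = 40.2

Steady-state error for a unit step on this type-0 loop is 1/(1 + K_p·P(0)).
P(0) = 0.2857. Require 1/(1 + K_p·0.2857) = 0.08, so 1 + 0.2857·K_p = 12.5.
K_p = (12.5 − 1)/0.2857 = 40.2.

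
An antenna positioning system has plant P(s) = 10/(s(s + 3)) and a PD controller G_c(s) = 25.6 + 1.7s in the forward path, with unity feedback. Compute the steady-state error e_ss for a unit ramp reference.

The loop has one pole at the origin (type 1). Velocity error constant K_v = lim_{s→0} s·G_c(s)P(s) = 25.6·10/3 = 85.33.
Steady-state error to a unit ramp: e_ss = 1/K_v = 0.0117.

0.0117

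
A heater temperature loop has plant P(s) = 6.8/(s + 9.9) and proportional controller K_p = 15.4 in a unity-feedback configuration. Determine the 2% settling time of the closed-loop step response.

T_s ≈ 0.0349 s

Closed-loop transfer function: T(s) = K_p·P(s)/(1 + K_p·P(s)) = 104.7/(s + 9.9 + 104.7) = 104.7/(s + 114.6).
Time constant τ = 1/114.6 = 0.008724 s, so the 2% settling time is about 4τ = 0.0349 s.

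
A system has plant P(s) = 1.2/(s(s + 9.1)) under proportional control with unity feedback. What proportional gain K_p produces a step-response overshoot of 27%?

K_p = 117

From %OS = 100·exp(−πζ/√(1−ζ²)) = 27%, ζ = −ln(0.27)/√(π²+ln²(0.27)) = 0.3847.
Characteristic equation s² + 9.1s + 1.2K_p = 0 gives ζ = 9.1/(2√(1.2K_p)).
Setting ζ = 0.3847: √(1.2K_p) = 9.1/(2·0.3847) = 11.83, so K_p = 139.9/1.2 = 117.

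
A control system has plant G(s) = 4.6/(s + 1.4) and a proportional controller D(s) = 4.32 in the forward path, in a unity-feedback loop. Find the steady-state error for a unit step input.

The loop is type 0. Static position error constant K_pos = D(0)·G(0) = 4.32·3.286 = 14.19.
Steady-state error to a unit step: e_ss = 1/(1+K_pos) = 1/15.19 = 0.0658.

0.0658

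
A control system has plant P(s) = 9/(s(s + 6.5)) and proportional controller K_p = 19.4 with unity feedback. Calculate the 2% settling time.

T_s ≈ 1.23 s

The closed-loop denominator s² + 6.5s + 174.6 gives ω_n = √174.6 = 13.21 and ζ = 6.5/(2ω_n) = 0.246.
2% settling time T_s ≈ 4/(ζω_n) = 4/3.25 = 1.23 s.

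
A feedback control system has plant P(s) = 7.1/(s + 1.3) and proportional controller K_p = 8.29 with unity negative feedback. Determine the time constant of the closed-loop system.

Closed-loop transfer function: T(s) = K_p·P(s)/(1 + K_p·P(s)) = 58.86/(s + 1.3 + 58.86) = 58.86/(s + 60.16).
Time constant τ = 1/60.16 = 0.0166 s.

τ = 0.0166 s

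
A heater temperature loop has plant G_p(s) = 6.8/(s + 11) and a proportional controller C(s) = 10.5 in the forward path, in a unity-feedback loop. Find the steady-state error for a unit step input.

The loop is type 0. Static position error constant K_pos = C(0)·G_p(0) = 10.5·0.6182 = 6.491.
Steady-state error to a unit step: e_ss = 1/(1+K_pos) = 1/7.491 = 0.133.

0.133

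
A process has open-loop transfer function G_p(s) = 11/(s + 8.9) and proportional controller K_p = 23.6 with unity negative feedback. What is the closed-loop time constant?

τ = 0.00372 s

Closed-loop transfer function: T(s) = K_p·G_p(s)/(1 + K_p·G_p(s)) = 259.6/(s + 8.9 + 259.6) = 259.6/(s + 268.5).
Time constant τ = 1/268.5 = 0.00372 s.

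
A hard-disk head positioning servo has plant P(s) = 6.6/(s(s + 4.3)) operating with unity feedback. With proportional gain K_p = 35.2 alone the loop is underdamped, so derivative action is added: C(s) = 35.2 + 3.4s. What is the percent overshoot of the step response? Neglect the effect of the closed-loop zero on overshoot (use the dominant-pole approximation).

0.322%

Forward path: (35.2 + 3.4s)·6.6/(s(s+4.3)). The closed-loop characteristic equation is s² + (4.3 + 6.6·3.4)s + 6.6·35.2 = 0.
That is s² + 26.74s + 232.3 = 0, so ω_n = 15.24 rad/s and ζ = 26.74/(2·15.24) = 0.8772.
%OS = 100·exp(−πζ/√(1−ζ²)) = 0.322%.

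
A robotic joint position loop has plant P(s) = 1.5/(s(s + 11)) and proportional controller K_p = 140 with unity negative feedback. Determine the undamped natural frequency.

ω_n = 14.5 rad/s

The closed-loop denominator is s(s+11) + 140·1.5 = s² + 11s + 210.
Matching s² + 2ζω_n s + ω_n²: ω_n = √210 = 14.49 rad/s and 2ζω_n = 11, so ζ = 11/(2·14.49) = 0.38.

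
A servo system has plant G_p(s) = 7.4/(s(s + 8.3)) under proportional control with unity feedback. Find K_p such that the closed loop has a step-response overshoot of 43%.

K_p = 34.6

From %OS = 100·exp(−πζ/√(1−ζ²)) = 43%, ζ = −ln(0.43)/√(π²+ln²(0.43)) = 0.2594.
Characteristic equation s² + 8.3s + 7.4K_p = 0 gives ζ = 8.3/(2√(7.4K_p)).
Setting ζ = 0.2594: √(7.4K_p) = 8.3/(2·0.2594) = 16, so K_p = 255.9/7.4 = 34.6.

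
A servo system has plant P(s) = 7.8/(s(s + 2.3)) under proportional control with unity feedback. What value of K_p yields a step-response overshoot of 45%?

K_p = 2.79

From %OS = 100·exp(−πζ/√(1−ζ²)) = 45%, ζ = −ln(0.45)/√(π²+ln²(0.45)) = 0.2463.
Characteristic equation s² + 2.3s + 7.8K_p = 0 gives ζ = 2.3/(2√(7.8K_p)).
Setting ζ = 0.2463: √(7.8K_p) = 2.3/(2·0.2463) = 4.668, so K_p = 21.79/7.8 = 2.79.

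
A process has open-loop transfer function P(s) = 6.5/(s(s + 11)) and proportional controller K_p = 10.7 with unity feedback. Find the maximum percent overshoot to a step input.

Closed-loop characteristic equation: s² + 11s + 69.55 = 0, so ω_n = 8.34 rad/s and ζ = 11/(2·8.34) = 0.6595.
%OS = 100·exp(−πζ/√(1−ζ²)) = 100·exp(−π·0.6595/√0.5651) = 6.35%.

6.35%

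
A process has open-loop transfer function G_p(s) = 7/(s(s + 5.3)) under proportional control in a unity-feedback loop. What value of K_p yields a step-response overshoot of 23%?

K_p = 5.59

From %OS = 100·exp(−πζ/√(1−ζ²)) = 23%, ζ = −ln(0.23)/√(π²+ln²(0.23)) = 0.4237.
Characteristic equation s² + 5.3s + 7K_p = 0 gives ζ = 5.3/(2√(7K_p)).
Setting ζ = 0.4237: √(7K_p) = 5.3/(2·0.4237) = 6.254, so K_p = 39.11/7 = 5.59.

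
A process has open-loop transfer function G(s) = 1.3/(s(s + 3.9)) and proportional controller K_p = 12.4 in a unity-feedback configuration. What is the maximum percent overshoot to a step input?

17.5%

From 1 + K_pG(s) = 0: s² + 3.9s + 16.12 = 0 ⇒ ω_n = 4.015, ζ = 0.4857.
%OS = 100·exp(−πζ/√(1−ζ²)) = 100·exp(−π·0.4857/√0.7641) = 17.5%.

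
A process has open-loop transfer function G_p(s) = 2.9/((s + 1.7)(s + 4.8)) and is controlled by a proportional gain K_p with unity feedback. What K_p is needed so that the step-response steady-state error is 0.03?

Steady-state error for a unit step on this type-0 loop is 1/(1 + K_p·G_p(0)).
G_p(0) = 0.3554. Require 1/(1 + K_p·0.3554) = 0.03, so 1 + 0.3554·K_p = 33.33.
K_p = (33.33 − 1)/0.3554 = 91.

K_p = 91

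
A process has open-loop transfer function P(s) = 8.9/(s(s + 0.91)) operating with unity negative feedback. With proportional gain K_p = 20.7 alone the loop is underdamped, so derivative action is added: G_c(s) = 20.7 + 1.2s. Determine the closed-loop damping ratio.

Forward path: (20.7 + 1.2s)·8.9/(s(s+0.91)). The closed-loop characteristic equation is s² + (0.91 + 8.9·1.2)s + 8.9·20.7 = 0.
That is s² + 11.59s + 184.2 = 0, so ω_n = 13.57 rad/s and ζ = 11.59/(2·13.57) = 0.4269.

ζ = 0.427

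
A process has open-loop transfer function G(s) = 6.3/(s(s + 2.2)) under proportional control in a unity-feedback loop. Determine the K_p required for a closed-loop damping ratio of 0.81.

Closed-loop characteristic equation: s² + 2.2s + K_p·6.3 = 0.
So ω_n = √(6.3K_p) and 2ζω_n = 2.2, giving ζ = 2.2/(2√(6.3K_p)).
Setting ζ = 0.81: √(6.3K_p) = 2.2/(2·0.81) = 1.358, so K_p = 1.844/6.3 = 0.293.

K_p = 0.293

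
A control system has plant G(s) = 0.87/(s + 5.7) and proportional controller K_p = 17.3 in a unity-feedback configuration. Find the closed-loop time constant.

Closed-loop transfer function: T(s) = K_p·G(s)/(1 + K_p·G(s)) = 15.05/(s + 5.7 + 15.05) = 15.05/(s + 20.75).
Time constant τ = 1/20.75 = 0.0482 s.

τ = 0.0482 s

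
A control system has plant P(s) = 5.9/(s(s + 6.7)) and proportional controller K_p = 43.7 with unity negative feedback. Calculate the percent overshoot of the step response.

From 1 + K_pP(s) = 0: s² + 6.7s + 257.8 = 0 ⇒ ω_n = 16.06, ζ = 0.2086.
%OS = 100·exp(−πζ/√(1−ζ²)) = 100·exp(−π·0.2086/√0.9565) = 51.2%.

51.2%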